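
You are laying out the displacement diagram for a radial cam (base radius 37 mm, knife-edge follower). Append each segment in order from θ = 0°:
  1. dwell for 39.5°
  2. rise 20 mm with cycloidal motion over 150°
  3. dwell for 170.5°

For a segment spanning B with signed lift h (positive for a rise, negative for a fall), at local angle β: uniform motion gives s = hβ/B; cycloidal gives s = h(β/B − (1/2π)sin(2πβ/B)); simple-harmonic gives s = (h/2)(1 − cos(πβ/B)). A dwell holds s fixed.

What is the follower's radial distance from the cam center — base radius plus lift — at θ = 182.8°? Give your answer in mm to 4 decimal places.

seg 1 [0°–39.5°] dwell: s stays 0.0000
seg 2 [39.5°–189.5°] cycloidal, h=20: θ=182.8° here. β=143.3, B=150. 20·(0.9553 − sin(2π·0.9553)/(2π)) = 19.9883 → s = 19.9883
radial distance = base radius + s = 37 + 19.9883 = 56.9883

56.9883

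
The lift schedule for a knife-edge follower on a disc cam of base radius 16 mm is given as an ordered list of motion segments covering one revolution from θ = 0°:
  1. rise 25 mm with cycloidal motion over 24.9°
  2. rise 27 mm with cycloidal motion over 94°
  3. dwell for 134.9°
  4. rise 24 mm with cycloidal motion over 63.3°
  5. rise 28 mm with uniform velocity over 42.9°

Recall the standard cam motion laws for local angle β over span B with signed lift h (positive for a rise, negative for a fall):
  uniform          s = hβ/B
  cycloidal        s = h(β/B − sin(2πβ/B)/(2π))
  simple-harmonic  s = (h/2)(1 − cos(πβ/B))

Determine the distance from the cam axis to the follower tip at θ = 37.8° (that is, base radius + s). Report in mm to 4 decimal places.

seg 1 [0°–24.9°] cycloidal, h=25: full span → s += 25 → s = 25.0000
seg 2 [24.9°–118.9°] cycloidal, h=27: θ=37.8° here. β=12.9, B=94. 27·(0.1372 − sin(2π·0.1372)/(2π)) = 0.4424 → s = 25.4424
radial distance = base radius + s = 16 + 25.4424 = 41.4424

41.4424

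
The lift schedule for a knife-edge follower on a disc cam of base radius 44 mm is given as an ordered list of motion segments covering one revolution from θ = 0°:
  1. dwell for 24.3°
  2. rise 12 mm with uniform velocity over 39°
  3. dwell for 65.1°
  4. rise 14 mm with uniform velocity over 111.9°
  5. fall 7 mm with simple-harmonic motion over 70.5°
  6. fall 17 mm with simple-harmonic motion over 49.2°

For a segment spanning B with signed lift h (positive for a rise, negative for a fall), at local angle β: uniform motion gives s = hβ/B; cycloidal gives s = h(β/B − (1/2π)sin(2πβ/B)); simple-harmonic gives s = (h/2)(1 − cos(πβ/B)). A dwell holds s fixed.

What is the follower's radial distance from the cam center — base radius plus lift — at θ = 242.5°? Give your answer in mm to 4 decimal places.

seg 1 [0°–24.3°] dwell: s stays 0.0000
seg 2 [24.3°–63.3°] uniform, h=12: full span → s += 12 → s = 12.0000
seg 3 [63.3°–128.4°] dwell: s stays 12.0000
seg 4 [128.4°–240.3°] uniform, h=14: full span → s += 14 → s = 26.0000
seg 5 [240.3°–310.8°] simple-harmonic, h=-7: θ=242.5° here. β=2.2, B=70.5. -7/2·(1 − cos(π·0.0312)) = -0.0168 → s = 25.9832
radial distance = base radius + s = 44 + 25.9832 = 69.9832

69.9832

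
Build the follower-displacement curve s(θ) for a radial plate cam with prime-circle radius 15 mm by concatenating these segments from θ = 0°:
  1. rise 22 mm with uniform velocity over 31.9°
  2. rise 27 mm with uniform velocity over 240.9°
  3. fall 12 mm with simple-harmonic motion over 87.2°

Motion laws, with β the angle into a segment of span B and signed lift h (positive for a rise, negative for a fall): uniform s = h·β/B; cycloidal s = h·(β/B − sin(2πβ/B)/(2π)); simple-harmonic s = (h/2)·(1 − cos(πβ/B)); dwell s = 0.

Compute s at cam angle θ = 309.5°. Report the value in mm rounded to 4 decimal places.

seg 1 [0°–31.9°] uniform, h=22: full span → s += 22 → s = 22.0000
seg 2 [31.9°–272.8°] uniform, h=27: full span → s += 27 → s = 49.0000
seg 3 [272.8°–360°] simple-harmonic, h=-12: θ=309.5° here. β=36.7, B=87.2. -12/2·(1 − cos(π·0.4209)) = -4.5238 → s = 44.4762

44.4762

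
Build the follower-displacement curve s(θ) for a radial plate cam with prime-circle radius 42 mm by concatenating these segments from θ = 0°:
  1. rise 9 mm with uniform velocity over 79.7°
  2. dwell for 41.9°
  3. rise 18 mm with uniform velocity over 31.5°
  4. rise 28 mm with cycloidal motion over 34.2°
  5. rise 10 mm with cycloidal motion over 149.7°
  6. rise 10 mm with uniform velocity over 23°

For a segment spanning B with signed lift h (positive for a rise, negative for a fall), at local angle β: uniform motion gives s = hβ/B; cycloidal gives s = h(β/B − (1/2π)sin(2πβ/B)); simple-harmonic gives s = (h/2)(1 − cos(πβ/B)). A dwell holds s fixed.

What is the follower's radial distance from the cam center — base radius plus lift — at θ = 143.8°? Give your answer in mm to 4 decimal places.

seg 1 [0°–79.7°] uniform, h=9: full span → s += 9 → s = 9.0000
seg 2 [79.7°–121.6°] dwell: s stays 9.0000
seg 3 [121.6°–153.1°] uniform, h=18: θ=143.8° here. β=22.2, B=31.5. 18·22.2/31.5 = 12.6857 → s = 21.6857
radial distance = base radius + s = 42 + 21.6857 = 63.6857

63.6857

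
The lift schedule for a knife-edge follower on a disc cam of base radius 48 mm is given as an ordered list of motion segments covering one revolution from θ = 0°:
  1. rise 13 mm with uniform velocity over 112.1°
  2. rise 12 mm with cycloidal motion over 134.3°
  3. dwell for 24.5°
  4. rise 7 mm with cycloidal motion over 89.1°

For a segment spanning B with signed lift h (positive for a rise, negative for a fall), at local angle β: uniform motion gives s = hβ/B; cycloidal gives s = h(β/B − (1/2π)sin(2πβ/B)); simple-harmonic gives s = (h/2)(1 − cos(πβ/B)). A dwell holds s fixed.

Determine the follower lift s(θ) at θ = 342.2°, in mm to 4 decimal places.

seg 1 [0°–112.1°] uniform, h=13: full span → s += 13 → s = 13.0000
seg 2 [112.1°–246.4°] cycloidal, h=12: full span → s += 12 → s = 25.0000
seg 3 [246.4°–270.9°] dwell: s stays 25.0000
seg 4 [270.9°–360°] cycloidal, h=7: θ=342.2° here. β=71.3, B=89.1. 7·(0.8002 − sin(2π·0.8002)/(2π)) = 6.6606 → s = 31.6606

31.6606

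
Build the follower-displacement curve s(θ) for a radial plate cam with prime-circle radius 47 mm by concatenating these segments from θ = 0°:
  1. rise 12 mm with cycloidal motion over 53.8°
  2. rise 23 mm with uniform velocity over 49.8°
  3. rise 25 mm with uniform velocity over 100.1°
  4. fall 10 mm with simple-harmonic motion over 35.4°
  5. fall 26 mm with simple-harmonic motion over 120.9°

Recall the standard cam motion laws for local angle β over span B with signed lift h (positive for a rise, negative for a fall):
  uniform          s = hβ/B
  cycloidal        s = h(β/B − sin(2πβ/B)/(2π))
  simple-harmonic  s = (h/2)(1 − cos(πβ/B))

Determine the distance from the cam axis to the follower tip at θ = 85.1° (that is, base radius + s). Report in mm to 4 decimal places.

seg 1 [0°–53.8°] cycloidal, h=12: full span → s += 12 → s = 12.0000
seg 2 [53.8°–103.6°] uniform, h=23: θ=85.1° here. β=31.3, B=49.8. 23·31.3/49.8 = 14.4558 → s = 26.4558
radial distance = base radius + s = 47 + 26.4558 = 73.4558

73.4558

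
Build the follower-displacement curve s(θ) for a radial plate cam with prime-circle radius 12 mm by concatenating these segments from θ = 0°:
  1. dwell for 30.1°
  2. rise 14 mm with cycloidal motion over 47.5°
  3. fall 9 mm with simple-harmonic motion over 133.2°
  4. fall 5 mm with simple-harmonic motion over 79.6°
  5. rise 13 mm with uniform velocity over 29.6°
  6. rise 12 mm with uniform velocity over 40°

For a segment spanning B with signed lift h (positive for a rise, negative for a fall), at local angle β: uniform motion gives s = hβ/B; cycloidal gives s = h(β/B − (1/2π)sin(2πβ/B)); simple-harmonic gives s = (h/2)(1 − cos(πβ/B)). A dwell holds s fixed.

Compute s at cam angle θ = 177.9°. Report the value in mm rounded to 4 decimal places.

seg 1 [0°–30.1°] dwell: s stays 0.0000
seg 2 [30.1°–77.6°] cycloidal, h=14: full span → s += 14 → s = 14.0000
seg 3 [77.6°–210.8°] simple-harmonic, h=-9: θ=177.9° here. β=100.3, B=133.2. -9/2·(1 − cos(π·0.7530)) = -7.7119 → s = 6.2881

6.2881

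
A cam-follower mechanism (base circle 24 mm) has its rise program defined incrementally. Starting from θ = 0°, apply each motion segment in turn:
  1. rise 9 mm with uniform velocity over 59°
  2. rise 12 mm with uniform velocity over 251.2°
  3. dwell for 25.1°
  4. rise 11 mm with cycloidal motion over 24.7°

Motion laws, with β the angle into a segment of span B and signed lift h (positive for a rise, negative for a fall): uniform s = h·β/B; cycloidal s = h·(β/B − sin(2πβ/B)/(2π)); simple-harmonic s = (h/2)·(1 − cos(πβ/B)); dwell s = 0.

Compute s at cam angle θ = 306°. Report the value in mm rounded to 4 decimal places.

seg 1 [0°–59°] uniform, h=9: full span → s += 9 → s = 9.0000
seg 2 [59°–310.2°] uniform, h=12: θ=306° here. β=247, B=251.2. 12·247/251.2 = 11.7994 → s = 20.7994

20.7994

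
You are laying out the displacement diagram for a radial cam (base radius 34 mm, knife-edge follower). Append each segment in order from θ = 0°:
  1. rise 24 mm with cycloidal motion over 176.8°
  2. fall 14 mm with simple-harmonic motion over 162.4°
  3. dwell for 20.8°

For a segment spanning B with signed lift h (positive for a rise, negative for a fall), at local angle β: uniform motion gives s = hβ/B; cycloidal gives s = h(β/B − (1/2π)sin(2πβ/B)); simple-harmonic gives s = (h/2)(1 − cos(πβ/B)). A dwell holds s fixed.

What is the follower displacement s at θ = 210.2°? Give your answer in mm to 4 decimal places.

seg 1 [0°–176.8°] cycloidal, h=24: full span → s += 24 → s = 24.0000
seg 2 [176.8°–339.2°] simple-harmonic, h=-14: θ=210.2° here. β=33.4, B=162.4. -14/2·(1 − cos(π·0.2057)) = -1.4110 → s = 22.5890

22.5890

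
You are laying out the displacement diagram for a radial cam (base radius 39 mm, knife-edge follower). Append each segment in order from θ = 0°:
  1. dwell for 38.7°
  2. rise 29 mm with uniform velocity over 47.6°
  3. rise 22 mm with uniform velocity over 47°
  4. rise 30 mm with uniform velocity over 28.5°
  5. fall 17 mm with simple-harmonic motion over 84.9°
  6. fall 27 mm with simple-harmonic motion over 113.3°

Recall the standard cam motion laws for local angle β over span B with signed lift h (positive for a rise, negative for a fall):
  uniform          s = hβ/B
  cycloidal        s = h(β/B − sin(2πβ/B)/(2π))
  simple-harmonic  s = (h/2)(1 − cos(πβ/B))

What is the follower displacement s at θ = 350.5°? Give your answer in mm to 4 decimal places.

seg 1 [0°–38.7°] dwell: s stays 0.0000
seg 2 [38.7°–86.3°] uniform, h=29: full span → s += 29 → s = 29.0000
seg 3 [86.3°–133.3°] uniform, h=22: full span → s += 22 → s = 51.0000
seg 4 [133.3°–161.8°] uniform, h=30: full span → s += 30 → s = 81.0000
seg 5 [161.8°–246.7°] simple-harmonic, h=-17: full span → s += -17 → s = 64.0000
seg 6 [246.7°–360°] simple-harmonic, h=-27: θ=350.5° here. β=103.8, B=113.3. -27/2·(1 − cos(π·0.9162)) = -26.5343 → s = 37.4657

37.4657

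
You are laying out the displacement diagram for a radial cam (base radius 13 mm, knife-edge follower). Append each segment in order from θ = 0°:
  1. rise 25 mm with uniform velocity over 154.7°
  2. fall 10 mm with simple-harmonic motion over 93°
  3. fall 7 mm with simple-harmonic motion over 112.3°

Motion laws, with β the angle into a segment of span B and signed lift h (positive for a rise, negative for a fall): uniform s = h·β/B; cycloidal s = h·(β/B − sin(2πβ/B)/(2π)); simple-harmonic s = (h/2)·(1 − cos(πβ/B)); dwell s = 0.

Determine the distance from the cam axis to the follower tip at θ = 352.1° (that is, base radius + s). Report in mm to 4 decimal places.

seg 1 [0°–154.7°] uniform, h=25: full span → s += 25 → s = 25.0000
seg 2 [154.7°–247.7°] simple-harmonic, h=-10: full span → s += -10 → s = 15.0000
seg 3 [247.7°–360°] simple-harmonic, h=-7: θ=352.1° here. β=104.4, B=112.3. -7/2·(1 − cos(π·0.9297)) = -6.9149 → s = 8.0851
radial distance = base radius + s = 13 + 8.0851 = 21.0851

21.0851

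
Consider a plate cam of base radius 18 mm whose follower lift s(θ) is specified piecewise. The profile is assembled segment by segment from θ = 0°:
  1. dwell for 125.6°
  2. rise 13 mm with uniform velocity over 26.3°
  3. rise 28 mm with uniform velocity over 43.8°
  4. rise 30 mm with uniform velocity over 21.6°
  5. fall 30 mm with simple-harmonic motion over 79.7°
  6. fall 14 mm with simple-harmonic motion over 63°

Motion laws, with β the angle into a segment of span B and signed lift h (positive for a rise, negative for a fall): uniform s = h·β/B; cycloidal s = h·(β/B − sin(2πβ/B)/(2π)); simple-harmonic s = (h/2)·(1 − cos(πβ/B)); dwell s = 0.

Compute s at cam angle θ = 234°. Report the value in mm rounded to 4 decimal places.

seg 1 [0°–125.6°] dwell: s stays 0.0000
seg 2 [125.6°–151.9°] uniform, h=13: full span → s += 13 → s = 13.0000
seg 3 [151.9°–195.7°] uniform, h=28: full span → s += 28 → s = 41.0000
seg 4 [195.7°–217.3°] uniform, h=30: full span → s += 30 → s = 71.0000
seg 5 [217.3°–297°] simple-harmonic, h=-30: θ=234° here. β=16.7, B=79.7. -30/2·(1 − cos(π·0.2095)) = -3.1343 → s = 67.8657

67.8657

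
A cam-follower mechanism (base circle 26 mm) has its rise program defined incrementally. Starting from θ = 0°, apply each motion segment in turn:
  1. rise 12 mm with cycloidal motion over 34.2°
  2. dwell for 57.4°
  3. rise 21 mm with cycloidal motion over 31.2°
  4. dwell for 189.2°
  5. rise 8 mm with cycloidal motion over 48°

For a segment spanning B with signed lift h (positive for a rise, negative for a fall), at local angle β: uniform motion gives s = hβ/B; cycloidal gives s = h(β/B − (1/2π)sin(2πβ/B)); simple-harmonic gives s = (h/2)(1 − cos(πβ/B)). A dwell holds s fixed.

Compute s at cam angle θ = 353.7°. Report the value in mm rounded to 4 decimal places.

seg 1 [0°–34.2°] cycloidal, h=12: full span → s += 12 → s = 12.0000
seg 2 [34.2°–91.6°] dwell: s stays 12.0000
seg 3 [91.6°–122.8°] cycloidal, h=21: full span → s += 21 → s = 33.0000
seg 4 [122.8°–312°] dwell: s stays 33.0000
seg 5 [312°–360°] cycloidal, h=8: θ=353.7° here. β=41.7, B=48. 8·(0.8687 − sin(2π·0.8687)/(2π)) = 7.8850 → s = 40.8850

40.8850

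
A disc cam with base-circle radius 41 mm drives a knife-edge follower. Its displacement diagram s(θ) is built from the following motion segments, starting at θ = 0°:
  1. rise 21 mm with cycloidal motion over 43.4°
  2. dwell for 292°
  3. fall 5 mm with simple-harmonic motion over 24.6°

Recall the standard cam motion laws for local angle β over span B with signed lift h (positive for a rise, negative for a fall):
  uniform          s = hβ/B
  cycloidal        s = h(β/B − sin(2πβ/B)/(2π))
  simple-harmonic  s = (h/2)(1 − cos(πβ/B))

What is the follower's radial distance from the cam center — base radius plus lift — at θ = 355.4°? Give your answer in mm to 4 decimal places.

seg 1 [0°–43.4°] cycloidal, h=21: full span → s += 21 → s = 21.0000
seg 2 [43.4°–335.4°] dwell: s stays 21.0000
seg 3 [335.4°–360°] simple-harmonic, h=-5: θ=355.4° here. β=20, B=24.6. -5/2·(1 − cos(π·0.8130)) = -4.5809 → s = 16.4191
radial distance = base radius + s = 41 + 16.4191 = 57.4191

57.4191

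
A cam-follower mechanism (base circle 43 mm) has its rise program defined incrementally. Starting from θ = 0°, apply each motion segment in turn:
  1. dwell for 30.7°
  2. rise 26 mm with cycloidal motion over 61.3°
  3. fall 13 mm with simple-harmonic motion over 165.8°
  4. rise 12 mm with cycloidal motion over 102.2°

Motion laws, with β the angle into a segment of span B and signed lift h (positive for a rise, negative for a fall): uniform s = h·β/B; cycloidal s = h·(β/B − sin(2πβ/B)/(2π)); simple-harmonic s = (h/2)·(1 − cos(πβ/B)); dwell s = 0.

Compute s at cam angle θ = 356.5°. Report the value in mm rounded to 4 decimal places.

seg 1 [0°–30.7°] dwell: s stays 0.0000
seg 2 [30.7°–92°] cycloidal, h=26: full span → s += 26 → s = 26.0000
seg 3 [92°–257.8°] simple-harmonic, h=-13: full span → s += -13 → s = 13.0000
seg 4 [257.8°–360°] cycloidal, h=12: θ=356.5° here. β=98.7, B=102.2. 12·(0.9658 − sin(2π·0.9658)/(2π)) = 11.9968 → s = 24.9968

24.9968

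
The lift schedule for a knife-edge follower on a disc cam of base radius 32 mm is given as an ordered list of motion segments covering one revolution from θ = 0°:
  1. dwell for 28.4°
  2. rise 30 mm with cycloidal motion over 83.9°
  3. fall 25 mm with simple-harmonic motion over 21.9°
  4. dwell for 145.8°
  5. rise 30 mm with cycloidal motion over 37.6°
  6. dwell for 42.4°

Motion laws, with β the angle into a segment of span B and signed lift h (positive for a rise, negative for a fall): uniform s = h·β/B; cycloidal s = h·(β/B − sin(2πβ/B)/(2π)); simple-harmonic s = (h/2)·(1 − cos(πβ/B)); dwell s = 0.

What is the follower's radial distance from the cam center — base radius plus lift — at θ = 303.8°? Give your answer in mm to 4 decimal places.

seg 1 [0°–28.4°] dwell: s stays 0.0000
seg 2 [28.4°–112.3°] cycloidal, h=30: full span → s += 30 → s = 30.0000
seg 3 [112.3°–134.2°] simple-harmonic, h=-25: full span → s += -25 → s = 5.0000
seg 4 [134.2°–280°] dwell: s stays 5.0000
seg 5 [280°–317.6°] cycloidal, h=30: θ=303.8° here. β=23.8, B=37.6. 30·(0.6330 − sin(2π·0.6330)/(2π)) = 22.5305 → s = 27.5305
radial distance = base radius + s = 32 + 27.5305 = 59.5305

59.5305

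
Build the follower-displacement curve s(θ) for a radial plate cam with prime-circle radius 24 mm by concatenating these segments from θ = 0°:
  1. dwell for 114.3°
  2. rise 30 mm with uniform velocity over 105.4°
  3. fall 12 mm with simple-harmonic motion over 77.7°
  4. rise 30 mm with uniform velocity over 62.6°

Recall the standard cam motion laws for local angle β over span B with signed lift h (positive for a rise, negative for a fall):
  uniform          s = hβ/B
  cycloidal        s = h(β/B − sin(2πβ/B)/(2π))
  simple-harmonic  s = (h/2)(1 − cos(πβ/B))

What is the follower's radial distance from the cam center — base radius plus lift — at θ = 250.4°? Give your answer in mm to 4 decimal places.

seg 1 [0°–114.3°] dwell: s stays 0.0000
seg 2 [114.3°–219.7°] uniform, h=30: full span → s += 30 → s = 30.0000
seg 3 [219.7°–297.4°] simple-harmonic, h=-12: θ=250.4° here. β=30.7, B=77.7. -12/2·(1 − cos(π·0.3951)) = -4.0584 → s = 25.9416
radial distance = base radius + s = 24 + 25.9416 = 49.9416

49.9416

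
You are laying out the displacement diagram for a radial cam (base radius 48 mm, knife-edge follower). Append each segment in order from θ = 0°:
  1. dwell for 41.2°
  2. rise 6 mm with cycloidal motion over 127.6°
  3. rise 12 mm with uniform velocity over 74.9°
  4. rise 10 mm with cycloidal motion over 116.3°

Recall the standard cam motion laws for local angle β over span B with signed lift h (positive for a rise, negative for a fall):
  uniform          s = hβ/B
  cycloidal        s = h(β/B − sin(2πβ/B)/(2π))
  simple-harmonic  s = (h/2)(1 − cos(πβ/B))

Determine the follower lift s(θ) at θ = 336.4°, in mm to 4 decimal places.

seg 1 [0°–41.2°] dwell: s stays 0.0000
seg 2 [41.2°–168.8°] cycloidal, h=6: full span → s += 6 → s = 6.0000
seg 3 [168.8°–243.7°] uniform, h=12: full span → s += 12 → s = 18.0000
seg 4 [243.7°–360°] cycloidal, h=10: θ=336.4° here. β=92.7, B=116.3. 10·(0.7971 − sin(2π·0.7971)/(2π)) = 9.4932 → s = 27.4932

27.4932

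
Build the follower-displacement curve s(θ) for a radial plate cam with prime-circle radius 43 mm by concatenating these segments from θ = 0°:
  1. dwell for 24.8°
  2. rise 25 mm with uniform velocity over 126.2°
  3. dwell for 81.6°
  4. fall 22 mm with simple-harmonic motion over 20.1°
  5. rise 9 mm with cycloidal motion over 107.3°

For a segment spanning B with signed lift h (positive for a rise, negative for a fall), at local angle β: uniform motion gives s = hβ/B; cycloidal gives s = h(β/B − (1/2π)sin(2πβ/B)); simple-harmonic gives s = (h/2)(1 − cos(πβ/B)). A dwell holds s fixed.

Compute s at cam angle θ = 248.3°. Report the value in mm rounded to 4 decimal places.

seg 1 [0°–24.8°] dwell: s stays 0.0000
seg 2 [24.8°–151°] uniform, h=25: full span → s += 25 → s = 25.0000
seg 3 [151°–232.6°] dwell: s stays 25.0000
seg 4 [232.6°–252.7°] simple-harmonic, h=-22: θ=248.3° here. β=15.7, B=20.1. -22/2·(1 − cos(π·0.7811)) = -19.4997 → s = 5.5003

5.5003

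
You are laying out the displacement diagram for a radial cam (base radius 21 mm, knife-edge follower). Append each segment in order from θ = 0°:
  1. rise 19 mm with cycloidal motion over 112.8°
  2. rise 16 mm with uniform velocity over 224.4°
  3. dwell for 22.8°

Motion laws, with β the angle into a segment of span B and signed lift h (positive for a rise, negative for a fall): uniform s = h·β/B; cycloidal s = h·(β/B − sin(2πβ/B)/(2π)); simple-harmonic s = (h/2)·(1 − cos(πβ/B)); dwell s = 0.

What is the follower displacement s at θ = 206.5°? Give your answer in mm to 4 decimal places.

seg 1 [0°–112.8°] cycloidal, h=19: full span → s += 19 → s = 19.0000
seg 2 [112.8°–337.2°] uniform, h=16: θ=206.5° here. β=93.7, B=224.4. 16·93.7/224.4 = 6.6809 → s = 25.6809

25.6809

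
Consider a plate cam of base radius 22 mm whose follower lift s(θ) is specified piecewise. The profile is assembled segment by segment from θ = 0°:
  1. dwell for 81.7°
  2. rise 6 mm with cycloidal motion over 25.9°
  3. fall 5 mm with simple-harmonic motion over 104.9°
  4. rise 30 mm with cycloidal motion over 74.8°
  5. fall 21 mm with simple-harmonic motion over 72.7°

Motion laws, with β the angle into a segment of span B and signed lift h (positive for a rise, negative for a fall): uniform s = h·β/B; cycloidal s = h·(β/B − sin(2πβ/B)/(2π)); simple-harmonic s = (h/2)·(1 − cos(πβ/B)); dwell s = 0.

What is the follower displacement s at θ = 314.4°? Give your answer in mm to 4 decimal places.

seg 1 [0°–81.7°] dwell: s stays 0.0000
seg 2 [81.7°–107.6°] cycloidal, h=6: full span → s += 6 → s = 6.0000
seg 3 [107.6°–212.5°] simple-harmonic, h=-5: full span → s += -5 → s = 1.0000
seg 4 [212.5°–287.3°] cycloidal, h=30: full span → s += 30 → s = 31.0000
seg 5 [287.3°–360°] simple-harmonic, h=-21: θ=314.4° here. β=27.1, B=72.7. -21/2·(1 − cos(π·0.3728)) = -6.4138 → s = 24.5862

24.5862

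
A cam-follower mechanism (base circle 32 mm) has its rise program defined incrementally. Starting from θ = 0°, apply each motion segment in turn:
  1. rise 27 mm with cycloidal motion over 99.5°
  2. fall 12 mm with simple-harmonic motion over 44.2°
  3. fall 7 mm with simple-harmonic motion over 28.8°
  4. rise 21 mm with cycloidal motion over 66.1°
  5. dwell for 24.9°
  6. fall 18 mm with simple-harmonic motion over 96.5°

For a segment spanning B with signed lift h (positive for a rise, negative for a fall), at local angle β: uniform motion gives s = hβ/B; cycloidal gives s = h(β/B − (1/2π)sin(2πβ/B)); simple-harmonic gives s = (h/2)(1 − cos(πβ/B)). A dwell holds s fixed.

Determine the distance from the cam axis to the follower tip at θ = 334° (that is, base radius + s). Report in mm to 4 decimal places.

seg 1 [0°–99.5°] cycloidal, h=27: full span → s += 27 → s = 27.0000
seg 2 [99.5°–143.7°] simple-harmonic, h=-12: full span → s += -12 → s = 15.0000
seg 3 [143.7°–172.5°] simple-harmonic, h=-7: full span → s += -7 → s = 8.0000
seg 4 [172.5°–238.6°] cycloidal, h=21: full span → s += 21 → s = 29.0000
seg 5 [238.6°–263.5°] dwell: s stays 29.0000
seg 6 [263.5°–360°] simple-harmonic, h=-18: θ=334° here. β=70.5, B=96.5. -18/2·(1 − cos(π·0.7306)) = -14.9639 → s = 14.0361
radial distance = base radius + s = 32 + 14.0361 = 46.0361

46.0361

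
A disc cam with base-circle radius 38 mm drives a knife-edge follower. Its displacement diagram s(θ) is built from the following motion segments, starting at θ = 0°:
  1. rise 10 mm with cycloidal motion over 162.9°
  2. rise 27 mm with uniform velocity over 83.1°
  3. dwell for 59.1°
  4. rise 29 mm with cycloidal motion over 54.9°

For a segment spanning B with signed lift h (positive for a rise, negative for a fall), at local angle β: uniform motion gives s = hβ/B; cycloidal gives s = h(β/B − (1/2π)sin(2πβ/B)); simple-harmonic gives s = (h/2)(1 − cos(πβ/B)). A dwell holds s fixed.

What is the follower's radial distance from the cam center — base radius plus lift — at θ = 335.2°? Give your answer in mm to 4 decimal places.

seg 1 [0°–162.9°] cycloidal, h=10: full span → s += 10 → s = 10.0000
seg 2 [162.9°–246°] uniform, h=27: full span → s += 27 → s = 37.0000
seg 3 [246°–305.1°] dwell: s stays 37.0000
seg 4 [305.1°–360°] cycloidal, h=29: θ=335.2° here. β=30.1, B=54.9. 29·(0.5483 − sin(2π·0.5483)/(2π)) = 17.2783 → s = 54.2783
radial distance = base radius + s = 38 + 54.2783 = 92.2783

92.2783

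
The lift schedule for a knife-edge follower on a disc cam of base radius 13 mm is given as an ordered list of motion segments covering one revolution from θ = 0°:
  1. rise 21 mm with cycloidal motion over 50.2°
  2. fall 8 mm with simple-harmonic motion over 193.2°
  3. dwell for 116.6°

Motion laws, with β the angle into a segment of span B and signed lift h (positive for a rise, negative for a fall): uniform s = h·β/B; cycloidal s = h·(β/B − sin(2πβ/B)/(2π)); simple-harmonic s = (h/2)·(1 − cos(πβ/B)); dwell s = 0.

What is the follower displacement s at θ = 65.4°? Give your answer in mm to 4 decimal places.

seg 1 [0°–50.2°] cycloidal, h=21: full span → s += 21 → s = 21.0000
seg 2 [50.2°–243.4°] simple-harmonic, h=-8: θ=65.4° here. β=15.2, B=193.2. -8/2·(1 − cos(π·0.0787)) = -0.1216 → s = 20.8784

20.8784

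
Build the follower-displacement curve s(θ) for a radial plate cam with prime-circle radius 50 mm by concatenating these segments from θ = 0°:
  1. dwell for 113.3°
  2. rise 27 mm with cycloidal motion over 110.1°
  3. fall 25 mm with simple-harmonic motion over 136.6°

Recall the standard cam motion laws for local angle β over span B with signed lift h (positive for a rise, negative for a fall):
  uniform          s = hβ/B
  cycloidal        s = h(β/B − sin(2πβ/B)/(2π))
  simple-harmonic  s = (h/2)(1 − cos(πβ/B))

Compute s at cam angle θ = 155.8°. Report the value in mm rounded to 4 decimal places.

seg 1 [0°–113.3°] dwell: s stays 0.0000
seg 2 [113.3°–223.4°] cycloidal, h=27: θ=155.8° here. β=42.5, B=110.1. 27·(0.3860 − sin(2π·0.3860)/(2π)) = 7.6011 → s = 7.6011

7.6011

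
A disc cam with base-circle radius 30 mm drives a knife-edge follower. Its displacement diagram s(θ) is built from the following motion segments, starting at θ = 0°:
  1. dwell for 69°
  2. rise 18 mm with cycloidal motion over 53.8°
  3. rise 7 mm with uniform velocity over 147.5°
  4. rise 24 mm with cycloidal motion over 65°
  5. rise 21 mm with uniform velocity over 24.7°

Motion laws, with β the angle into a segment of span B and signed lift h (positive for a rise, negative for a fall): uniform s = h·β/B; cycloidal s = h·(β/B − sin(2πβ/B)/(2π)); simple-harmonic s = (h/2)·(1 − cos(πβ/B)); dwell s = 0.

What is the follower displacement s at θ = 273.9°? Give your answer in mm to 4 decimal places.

seg 1 [0°–69°] dwell: s stays 0.0000
seg 2 [69°–122.8°] cycloidal, h=18: full span → s += 18 → s = 18.0000
seg 3 [122.8°–270.3°] uniform, h=7: full span → s += 7 → s = 25.0000
seg 4 [270.3°–335.3°] cycloidal, h=24: θ=273.9° here. β=3.6, B=65. 24·(0.0554 − sin(2π·0.0554)/(2π)) = 0.0267 → s = 25.0267

25.0267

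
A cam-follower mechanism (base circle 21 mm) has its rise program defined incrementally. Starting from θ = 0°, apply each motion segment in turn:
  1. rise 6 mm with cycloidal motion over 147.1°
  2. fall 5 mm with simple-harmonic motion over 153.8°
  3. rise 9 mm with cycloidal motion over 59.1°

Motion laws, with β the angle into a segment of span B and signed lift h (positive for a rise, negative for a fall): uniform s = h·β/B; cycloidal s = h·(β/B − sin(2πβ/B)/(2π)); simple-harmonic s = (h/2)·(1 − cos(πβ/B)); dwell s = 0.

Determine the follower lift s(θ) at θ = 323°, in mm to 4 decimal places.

seg 1 [0°–147.1°] cycloidal, h=6: full span → s += 6 → s = 6.0000
seg 2 [147.1°–300.9°] simple-harmonic, h=-5: full span → s += -5 → s = 1.0000
seg 3 [300.9°–360°] cycloidal, h=9: θ=323° here. β=22.1, B=59.1. 9·(0.3739 − sin(2π·0.3739)/(2π)) = 2.3459 → s = 3.3459

3.3459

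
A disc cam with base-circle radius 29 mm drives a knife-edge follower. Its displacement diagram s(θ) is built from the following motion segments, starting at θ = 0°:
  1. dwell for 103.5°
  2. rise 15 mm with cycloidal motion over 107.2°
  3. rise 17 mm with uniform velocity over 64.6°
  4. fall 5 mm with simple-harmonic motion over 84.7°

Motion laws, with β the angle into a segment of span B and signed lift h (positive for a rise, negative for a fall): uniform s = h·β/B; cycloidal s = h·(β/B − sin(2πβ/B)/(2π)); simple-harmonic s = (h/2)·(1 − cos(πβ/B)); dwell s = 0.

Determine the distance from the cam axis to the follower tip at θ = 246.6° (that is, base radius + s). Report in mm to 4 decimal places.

seg 1 [0°–103.5°] dwell: s stays 0.0000
seg 2 [103.5°–210.7°] cycloidal, h=15: full span → s += 15 → s = 15.0000
seg 3 [210.7°–275.3°] uniform, h=17: θ=246.6° here. β=35.9, B=64.6. 17·35.9/64.6 = 9.4474 → s = 24.4474
radial distance = base radius + s = 29 + 24.4474 = 53.4474

53.4474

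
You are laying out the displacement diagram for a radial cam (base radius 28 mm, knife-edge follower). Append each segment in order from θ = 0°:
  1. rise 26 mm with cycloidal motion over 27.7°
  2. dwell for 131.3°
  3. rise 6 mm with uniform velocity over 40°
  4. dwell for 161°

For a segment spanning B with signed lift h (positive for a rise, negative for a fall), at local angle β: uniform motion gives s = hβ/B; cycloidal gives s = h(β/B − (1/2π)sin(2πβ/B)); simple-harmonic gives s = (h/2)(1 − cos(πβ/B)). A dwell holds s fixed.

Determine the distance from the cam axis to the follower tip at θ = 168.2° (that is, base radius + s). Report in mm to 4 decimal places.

seg 1 [0°–27.7°] cycloidal, h=26: full span → s += 26 → s = 26.0000
seg 2 [27.7°–159°] dwell: s stays 26.0000
seg 3 [159°–199°] uniform, h=6: θ=168.2° here. β=9.2, B=40. 6·9.2/40 = 1.3800 → s = 27.3800
radial distance = base radius + s = 28 + 27.3800 = 55.3800

55.3800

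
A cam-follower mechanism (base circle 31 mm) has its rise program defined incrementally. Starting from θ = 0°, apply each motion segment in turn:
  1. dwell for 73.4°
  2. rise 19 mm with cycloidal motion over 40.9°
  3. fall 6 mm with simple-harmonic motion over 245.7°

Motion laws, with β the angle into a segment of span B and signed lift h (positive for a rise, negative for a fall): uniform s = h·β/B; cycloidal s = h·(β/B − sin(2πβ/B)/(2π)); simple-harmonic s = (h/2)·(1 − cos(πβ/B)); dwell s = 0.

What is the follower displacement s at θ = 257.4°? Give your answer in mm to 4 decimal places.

seg 1 [0°–73.4°] dwell: s stays 0.0000
seg 2 [73.4°–114.3°] cycloidal, h=19: full span → s += 19 → s = 19.0000
seg 3 [114.3°–360°] simple-harmonic, h=-6: θ=257.4° here. β=143.1, B=245.7. -6/2·(1 − cos(π·0.5824)) = -3.7681 → s = 15.2319

15.2319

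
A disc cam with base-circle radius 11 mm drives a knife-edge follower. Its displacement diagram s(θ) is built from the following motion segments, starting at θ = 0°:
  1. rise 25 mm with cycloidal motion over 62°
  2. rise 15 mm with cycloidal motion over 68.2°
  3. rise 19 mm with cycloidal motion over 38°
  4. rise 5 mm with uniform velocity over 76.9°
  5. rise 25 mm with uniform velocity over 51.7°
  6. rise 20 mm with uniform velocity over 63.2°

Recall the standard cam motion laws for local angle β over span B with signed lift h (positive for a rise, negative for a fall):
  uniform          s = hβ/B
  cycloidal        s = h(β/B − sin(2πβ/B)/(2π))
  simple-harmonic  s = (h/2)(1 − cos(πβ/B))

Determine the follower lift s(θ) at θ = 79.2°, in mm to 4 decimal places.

seg 1 [0°–62°] cycloidal, h=25: full span → s += 25 → s = 25.0000
seg 2 [62°–130.2°] cycloidal, h=15: θ=79.2° here. β=17.2, B=68.2. 15·(0.2522 − sin(2π·0.2522)/(2π)) = 1.3959 → s = 26.3959

26.3959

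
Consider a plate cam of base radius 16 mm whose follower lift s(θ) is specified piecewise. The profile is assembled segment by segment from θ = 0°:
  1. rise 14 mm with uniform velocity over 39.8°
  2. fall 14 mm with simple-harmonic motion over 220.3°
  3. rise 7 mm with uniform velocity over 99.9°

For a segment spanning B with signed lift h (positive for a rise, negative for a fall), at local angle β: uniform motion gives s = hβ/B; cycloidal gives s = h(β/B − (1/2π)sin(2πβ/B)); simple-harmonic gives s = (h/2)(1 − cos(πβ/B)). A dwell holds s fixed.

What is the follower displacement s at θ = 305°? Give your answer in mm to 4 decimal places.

seg 1 [0°–39.8°] uniform, h=14: full span → s += 14 → s = 14.0000
seg 2 [39.8°–260.1°] simple-harmonic, h=-14: full span → s += -14 → s = 0.0000
seg 3 [260.1°–360°] uniform, h=7: θ=305° here. β=44.9, B=99.9. 7·44.9/99.9 = 3.1461 → s = 3.1461

3.1461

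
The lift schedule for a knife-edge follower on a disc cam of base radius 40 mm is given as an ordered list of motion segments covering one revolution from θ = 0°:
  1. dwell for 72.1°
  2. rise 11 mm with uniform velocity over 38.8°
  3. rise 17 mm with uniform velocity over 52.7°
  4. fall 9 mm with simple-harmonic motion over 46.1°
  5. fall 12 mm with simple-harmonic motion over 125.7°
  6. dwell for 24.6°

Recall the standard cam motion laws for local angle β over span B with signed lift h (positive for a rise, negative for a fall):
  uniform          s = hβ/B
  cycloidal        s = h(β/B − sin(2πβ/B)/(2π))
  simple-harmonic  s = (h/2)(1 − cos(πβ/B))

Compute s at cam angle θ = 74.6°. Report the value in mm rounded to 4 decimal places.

seg 1 [0°–72.1°] dwell: s stays 0.0000
seg 2 [72.1°–110.9°] uniform, h=11: θ=74.6° here. β=2.5, B=38.8. 11·2.5/38.8 = 0.7088 → s = 0.7088

0.7088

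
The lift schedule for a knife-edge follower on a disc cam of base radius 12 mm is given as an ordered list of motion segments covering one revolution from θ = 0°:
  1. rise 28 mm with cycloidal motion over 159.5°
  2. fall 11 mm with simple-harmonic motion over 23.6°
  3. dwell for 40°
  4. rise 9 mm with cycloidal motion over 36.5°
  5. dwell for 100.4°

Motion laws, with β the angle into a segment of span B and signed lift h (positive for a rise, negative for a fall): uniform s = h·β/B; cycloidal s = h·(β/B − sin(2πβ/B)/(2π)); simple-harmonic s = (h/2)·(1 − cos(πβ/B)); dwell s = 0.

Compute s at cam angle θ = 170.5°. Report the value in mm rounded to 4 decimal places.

seg 1 [0°–159.5°] cycloidal, h=28: full span → s += 28 → s = 28.0000
seg 2 [159.5°–183.1°] simple-harmonic, h=-11: θ=170.5° here. β=11, B=23.6. -11/2·(1 − cos(π·0.4661)) = -4.9154 → s = 23.0846

23.0846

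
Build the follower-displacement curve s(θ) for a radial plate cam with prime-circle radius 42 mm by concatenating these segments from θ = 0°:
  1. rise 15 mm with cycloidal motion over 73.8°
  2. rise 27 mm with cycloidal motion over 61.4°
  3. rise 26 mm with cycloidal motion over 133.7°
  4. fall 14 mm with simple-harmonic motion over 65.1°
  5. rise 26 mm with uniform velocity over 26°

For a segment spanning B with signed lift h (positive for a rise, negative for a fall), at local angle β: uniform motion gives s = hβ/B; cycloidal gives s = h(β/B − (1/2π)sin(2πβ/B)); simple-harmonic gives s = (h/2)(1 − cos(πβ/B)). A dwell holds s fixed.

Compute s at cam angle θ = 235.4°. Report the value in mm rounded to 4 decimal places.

seg 1 [0°–73.8°] cycloidal, h=15: full span → s += 15 → s = 15.0000
seg 2 [73.8°–135.2°] cycloidal, h=27: full span → s += 27 → s = 42.0000
seg 3 [135.2°–268.9°] cycloidal, h=26: θ=235.4° here. β=100.2, B=133.7. 26·(0.7494 − sin(2π·0.7494)/(2π)) = 23.6234 → s = 65.6234

65.6234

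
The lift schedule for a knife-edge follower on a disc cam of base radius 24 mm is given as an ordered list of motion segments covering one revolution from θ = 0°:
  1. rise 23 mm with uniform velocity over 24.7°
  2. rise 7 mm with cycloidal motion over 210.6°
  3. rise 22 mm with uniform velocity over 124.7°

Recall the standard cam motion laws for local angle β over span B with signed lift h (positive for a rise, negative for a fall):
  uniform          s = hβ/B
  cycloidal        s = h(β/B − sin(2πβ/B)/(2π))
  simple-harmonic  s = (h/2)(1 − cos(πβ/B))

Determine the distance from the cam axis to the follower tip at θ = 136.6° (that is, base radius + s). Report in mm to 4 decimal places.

seg 1 [0°–24.7°] uniform, h=23: full span → s += 23 → s = 23.0000
seg 2 [24.7°–235.3°] cycloidal, h=7: θ=136.6° here. β=111.9, B=210.6. 7·(0.5313 − sin(2π·0.5313)/(2π)) = 3.9373 → s = 26.9373
radial distance = base radius + s = 24 + 26.9373 = 50.9373

50.9373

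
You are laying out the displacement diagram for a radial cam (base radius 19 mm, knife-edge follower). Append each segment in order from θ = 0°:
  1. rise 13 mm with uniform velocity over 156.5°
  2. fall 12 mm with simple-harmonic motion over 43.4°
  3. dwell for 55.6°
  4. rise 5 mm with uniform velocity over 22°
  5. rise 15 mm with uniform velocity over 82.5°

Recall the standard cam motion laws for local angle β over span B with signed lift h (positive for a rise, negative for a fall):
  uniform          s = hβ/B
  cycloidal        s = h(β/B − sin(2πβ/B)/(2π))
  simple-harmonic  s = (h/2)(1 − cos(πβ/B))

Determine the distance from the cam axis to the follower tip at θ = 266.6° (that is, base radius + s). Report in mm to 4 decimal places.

seg 1 [0°–156.5°] uniform, h=13: full span → s += 13 → s = 13.0000
seg 2 [156.5°–199.9°] simple-harmonic, h=-12: full span → s += -12 → s = 1.0000
seg 3 [199.9°–255.5°] dwell: s stays 1.0000
seg 4 [255.5°–277.5°] uniform, h=5: θ=266.6° here. β=11.1, B=22. 5·11.1/22 = 2.5227 → s = 3.5227
radial distance = base radius + s = 19 + 3.5227 = 22.5227

22.5227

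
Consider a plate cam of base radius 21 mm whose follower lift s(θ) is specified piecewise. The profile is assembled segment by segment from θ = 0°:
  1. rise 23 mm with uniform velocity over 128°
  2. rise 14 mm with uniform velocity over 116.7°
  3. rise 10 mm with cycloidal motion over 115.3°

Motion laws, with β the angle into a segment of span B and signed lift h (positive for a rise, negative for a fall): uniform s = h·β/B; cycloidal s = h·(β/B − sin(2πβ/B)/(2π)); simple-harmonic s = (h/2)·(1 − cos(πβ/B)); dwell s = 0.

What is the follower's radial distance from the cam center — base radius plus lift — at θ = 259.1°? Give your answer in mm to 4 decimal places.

seg 1 [0°–128°] uniform, h=23: full span → s += 23 → s = 23.0000
seg 2 [128°–244.7°] uniform, h=14: full span → s += 14 → s = 37.0000
seg 3 [244.7°–360°] cycloidal, h=10: θ=259.1° here. β=14.4, B=115.3. 10·(0.1249 − sin(2π·0.1249)/(2π)) = 0.1243 → s = 37.1243
radial distance = base radius + s = 21 + 37.1243 = 58.1243

58.1243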